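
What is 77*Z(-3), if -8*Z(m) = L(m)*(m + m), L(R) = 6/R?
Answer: -231/2 ≈ -115.50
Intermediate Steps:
Z(m) = -3/2 (Z(m) = -6/m*(m + m)/8 = -6/m*2*m/8 = -⅛*12 = -3/2)
77*Z(-3) = 77*(-3/2) = -231/2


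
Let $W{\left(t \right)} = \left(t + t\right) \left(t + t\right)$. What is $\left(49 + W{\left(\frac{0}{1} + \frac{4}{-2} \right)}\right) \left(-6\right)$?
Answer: $-390$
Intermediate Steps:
$W{\left(t \right)} = 4 t^{2}$ ($W{\left(t \right)} = 2 t 2 t = 4 t^{2}$)
$\left(49 + W{\left(\frac{0}{1} + \frac{4}{-2} \right)}\right) \left(-6\right) = \left(49 + 4 \left(\frac{0}{1} + \frac{4}{-2}\right)^{2}\right) \left(-6\right) = \left(49 + 4 \left(0 \cdot 1 + 4 \left(- \frac{1}{2}\right)\right)^{2}\right) \left(-6\right) = \left(49 + 4 \left(0 - 2\right)^{2}\right) \left(-6\right) = \left(49 + 4 \left(-2\right)^{2}\right) \left(-6\right) = \left(49 + 4 \cdot 4\right) \left(-6\right) = \left(49 + 16\right) \left(-6\right) = 65 \left(-6\right) = -390$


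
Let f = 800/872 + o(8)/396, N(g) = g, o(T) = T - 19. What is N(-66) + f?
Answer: -255493/3924 ≈ -65.110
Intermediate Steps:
o(T) = -19 + T
f = 3491/3924 (f = 800/872 + (-19 + 8)/396 = 800*(1/872) - 11*1/396 = 100/109 - 1/36 = 3491/3924 ≈ 0.88965)
N(-66) + f = -66 + 3491/3924 = -255493/3924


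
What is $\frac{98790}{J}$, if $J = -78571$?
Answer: $- \frac{98790}{78571} \approx -1.2573$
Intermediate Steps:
$\frac{98790}{J} = \frac{98790}{-78571} = 98790 \left(- \frac{1}{78571}\right) = - \frac{98790}{78571}$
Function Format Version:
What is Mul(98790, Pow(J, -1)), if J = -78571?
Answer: Rational(-98790, 78571) ≈ -1.2573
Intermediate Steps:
Mul(98790, Pow(J, -1)) = Mul(98790, Pow(-78571, -1)) = Mul(98790, Rational(-1, 78571)) = Rational(-98790, 78571)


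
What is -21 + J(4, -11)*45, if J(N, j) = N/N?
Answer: 24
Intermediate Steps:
J(N, j) = 1
-21 + J(4, -11)*45 = -21 + 1*45 = -21 + 45 = 24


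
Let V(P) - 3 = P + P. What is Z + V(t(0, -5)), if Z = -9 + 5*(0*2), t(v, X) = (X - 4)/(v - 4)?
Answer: -3/2 ≈ -1.5000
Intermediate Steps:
t(v, X) = (-4 + X)/(-4 + v)
V(P) = 3 + 2*P (V(P) = 3 + (P + P) = 3 + 2*P)
Z = -9 (Z = -9 + 5*0 = -9 + 0 = -9)
Z + V(t(0, -5)) = -9 + (3 + 2*((-4 - 5)/(-4 + 0))) = -9 + (3 + 2*(-9/(-4))) = -9 + (3 + 2*(-¼*(-9))) = -9 + (3 + 2*(9/4)) = -9 + (3 + 9/2) = -9 + 15/2 = -3/2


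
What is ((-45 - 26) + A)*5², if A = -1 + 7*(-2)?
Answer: -2150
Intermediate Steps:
A = -15 (A = -1 - 14 = -15)
((-45 - 26) + A)*5² = ((-45 - 26) - 15)*5² = (-71 - 15)*25 = -86*25 = -2150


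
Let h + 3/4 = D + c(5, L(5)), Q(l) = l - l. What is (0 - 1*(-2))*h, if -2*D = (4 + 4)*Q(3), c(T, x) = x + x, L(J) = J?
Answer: 37/2 ≈ 18.500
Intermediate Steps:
Q(l) = 0
c(T, x) = 2*x
D = 0 (D = -(4 + 4)*0/2 = -4*0 = -1/2*0 = 0)
h = 37/4 (h = -3/4 + (0 + 2*5) = -3/4 + (0 + 10) = -3/4 + 10 = 37/4 ≈ 9.2500)
(0 - 1*(-2))*h = (0 - 1*(-2))*(37/4) = (0 + 2)*(37/4) = 2*(37/4) = 37/2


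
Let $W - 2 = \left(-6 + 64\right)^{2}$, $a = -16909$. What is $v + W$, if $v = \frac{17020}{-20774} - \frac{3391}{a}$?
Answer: $\frac{591074640305}{175633783} \approx 3365.4$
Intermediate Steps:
$W = 3366$ ($W = 2 + \left(-6 + 64\right)^{2} = 2 + 58^{2} = 2 + 3364 = 3366$)
$v = - \frac{108673273}{175633783}$ ($v = \frac{17020}{-20774} - \frac{3391}{-16909} = 17020 \left(- \frac{1}{20774}\right) - - \frac{3391}{16909} = - \frac{8510}{10387} + \frac{3391}{16909} = - \frac{108673273}{175633783} \approx -0.61875$)
$v + W = - \frac{108673273}{175633783} + 3366 = \frac{591074640305}{175633783}$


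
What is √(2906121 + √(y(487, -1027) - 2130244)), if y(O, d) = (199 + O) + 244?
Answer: √(2906121 + I*√2129314) ≈ 1704.7 + 0.428*I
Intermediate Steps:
y(O, d) = 443 + O
√(2906121 + √(y(487, -1027) - 2130244)) = √(2906121 + √((443 + 487) - 2130244)) = √(2906121 + √(930 - 2130244)) = √(2906121 + √(-2129314)) = √(2906121 + I*√2129314)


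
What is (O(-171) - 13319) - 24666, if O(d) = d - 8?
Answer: -38164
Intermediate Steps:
O(d) = -8 + d
(O(-171) - 13319) - 24666 = ((-8 - 171) - 13319) - 24666 = (-179 - 13319) - 24666 = -13498 - 24666 = -38164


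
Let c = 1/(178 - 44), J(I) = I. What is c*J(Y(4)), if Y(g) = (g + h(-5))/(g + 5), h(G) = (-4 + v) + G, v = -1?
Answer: -1/201 ≈ -0.0049751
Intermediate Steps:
h(G) = -5 + G (h(G) = (-4 - 1) + G = -5 + G)
Y(g) = (-10 + g)/(5 + g) (Y(g) = (g + (-5 - 5))/(g + 5) = (g - 10)/(5 + g) = (-10 + g)/(5 + g))
c = 1/134 ≈ 0.0074627
c*J(Y(4)) = ((-10 + 4)/(5 + 4))/134 = (-6/9)/134 = ((⅑)*(-6))/134 = (1/134)*(-⅔) = -1/201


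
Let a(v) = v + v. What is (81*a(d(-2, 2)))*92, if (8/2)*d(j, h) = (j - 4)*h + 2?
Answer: -37260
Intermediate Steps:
d(j, h) = 1/2 + h*(-4 + j)/4 (d(j, h) = ((j - 4)*h + 2)/4 = ((-4 + j)*h + 2)/4 = (h*(-4 + j) + 2)/4 = (2 + h*(-4 + j))/4 = 1/2 + h*(-4 + j)/4)
a(v) = 2*v
(81*a(d(-2, 2)))*92 = (81*(2*(1/2 - 1*2 + (1/4)*2*(-2))))*92 = (81*(2*(1/2 - 2 - 1)))*92 = (81*(2*(-5/2)))*92 = (81*(-5))*92 = -405*92 = -37260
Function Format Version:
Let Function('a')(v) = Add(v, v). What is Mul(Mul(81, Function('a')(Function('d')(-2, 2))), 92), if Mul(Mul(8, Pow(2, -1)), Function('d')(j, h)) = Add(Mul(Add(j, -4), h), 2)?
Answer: -37260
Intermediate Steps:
Function('d')(j, h) = Add(Rational(1, 2), Mul(Rational(1, 4), h, Add(-4, j))) (Function('d')(j, h) = Mul(Rational(1, 4), Add(Mul(Add(j, -4), h), 2)) = Mul(Rational(1, 4), Add(Mul(Add(-4, j), h), 2)) = Mul(Rational(1, 4), Add(Mul(h, Add(-4, j)), 2)) = Mul(Rational(1, 4), Add(2, Mul(h, Add(-4, j)))) = Add(Rational(1, 2), Mul(Rational(1, 4), h, Add(-4, j))))
Function('a')(v) = Mul(2, v)
Mul(Mul(81, Function('a')(Function('d')(-2, 2))), 92) = Mul(Mul(81, Mul(2, Add(Rational(1, 2), Mul(-1, 2), Mul(Rational(1, 4), 2, -2)))), 92) = Mul(Mul(81, Mul(2, Add(Rational(1, 2), -2, -1))), 92) = Mul(Mul(81, Mul(2, Rational(-5, 2))), 92) = Mul(Mul(81, -5), 92) = Mul(-405, 92) = -37260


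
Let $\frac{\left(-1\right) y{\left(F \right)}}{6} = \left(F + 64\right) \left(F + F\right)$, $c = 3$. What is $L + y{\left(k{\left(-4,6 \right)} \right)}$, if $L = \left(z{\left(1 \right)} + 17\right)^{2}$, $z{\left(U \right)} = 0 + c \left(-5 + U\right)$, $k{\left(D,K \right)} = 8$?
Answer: $-6887$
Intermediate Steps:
$y{\left(F \right)} = - 12 F \left(64 + F\right)$ ($y{\left(F \right)} = - 6 \left(F + 64\right) \left(F + F\right) = - 6 \left(64 + F\right) 2 F = - 6 \cdot 2 F \left(64 + F\right) = - 12 F \left(64 + F\right)$)
$z{\left(U \right)} = -15 + 3 U$ ($z{\left(U \right)} = 0 + 3 \left(-5 + U\right) = 0 + \left(-15 + 3 U\right) = -15 + 3 U$)
$L = 25$ ($L = \left(\left(-15 + 3 \cdot 1\right) + 17\right)^{2} = \left(\left(-15 + 3\right) + 17\right)^{2} = \left(-12 + 17\right)^{2} = 5^{2} = 25$)
$L + y{\left(k{\left(-4,6 \right)} \right)} = 25 - 96 \left(64 + 8\right) = 25 - 96 \cdot 72 = 25 - 6912 = -6887$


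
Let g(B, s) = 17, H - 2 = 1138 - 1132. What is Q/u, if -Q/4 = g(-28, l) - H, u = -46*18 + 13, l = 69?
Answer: 36/815 ≈ 0.044172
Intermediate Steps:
H = 8 (H = 2 + (1138 - 1132) = 2 + 6 = 8)
u = -815 (u = -828 + 13 = -815)
Q = -36 (Q = -4*(17 - 1*8) = -4*(17 - 8) = -4*9 = -36)
Q/u = -36/(-815) = -36*(-1/815) = 36/815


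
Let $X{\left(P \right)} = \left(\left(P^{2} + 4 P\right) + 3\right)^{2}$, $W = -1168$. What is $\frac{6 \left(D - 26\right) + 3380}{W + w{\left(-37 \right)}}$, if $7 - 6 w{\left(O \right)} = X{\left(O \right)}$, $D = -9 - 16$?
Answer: $- \frac{18444}{1505177} \approx -0.012254$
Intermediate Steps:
$D = -25$ ($D = -9 - 16 = -25$)
$X{\left(P \right)} = \left(3 + P^{2} + 4 P\right)^{2}$
$w{\left(O \right)} = \frac{7}{6} - \frac{\left(3 + O^{2} + 4 O\right)^{2}}{6}$
$\frac{6 \left(D - 26\right) + 3380}{W + w{\left(-37 \right)}} = \frac{6 \left(-25 - 26\right) + 3380}{-1168 + \left(\frac{7}{6} - \frac{\left(3 + \left(-37\right)^{2} + 4 \left(-37\right)\right)^{2}}{6}\right)} = \frac{6 \left(-51\right) + 3380}{-1168 + \left(\frac{7}{6} - \frac{\left(3 + 1369 - 148\right)^{2}}{6}\right)} = \frac{-306 + 3380}{-1168 + \left(\frac{7}{6} - \frac{1224^{2}}{6}\right)} = \frac{3074}{-1168 + \left(\frac{7}{6} - 249696\right)} = \frac{3074}{-1168 - \frac{1498169}{6}} = \frac{3074}{- \frac{1505177}{6}} = 3074 \left(- \frac{6}{1505177}\right) = - \frac{18444}{1505177}$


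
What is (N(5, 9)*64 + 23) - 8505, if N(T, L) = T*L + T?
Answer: -5282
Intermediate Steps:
N(T, L) = T + L*T (N(T, L) = L*T + T = T + L*T)
(N(5, 9)*64 + 23) - 8505 = ((5*(1 + 9))*64 + 23) - 8505 = ((5*10)*64 + 23) - 8505 = (50*64 + 23) - 8505 = (3200 + 23) - 8505 = 3223 - 8505 = -5282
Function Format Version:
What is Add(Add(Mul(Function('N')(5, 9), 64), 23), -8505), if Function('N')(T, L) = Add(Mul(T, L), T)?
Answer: -5282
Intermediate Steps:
Function('N')(T, L) = Add(T, Mul(L, T)) (Function('N')(T, L) = Add(Mul(L, T), T) = Add(T, Mul(L, T)))
Add(Add(Mul(Function('N')(5, 9), 64), 23), -8505) = Add(Add(Mul(Mul(5, Add(1, 9)), 64), 23), -8505) = Add(Add(Mul(Mul(5, 10), 64), 23), -8505) = Add(Add(Mul(50, 64), 23), -8505) = Add(Add(3200, 23), -8505) = Add(3223, -8505) = -5282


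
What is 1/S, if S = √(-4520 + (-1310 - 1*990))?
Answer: -I*√1705/3410 ≈ -0.012109*I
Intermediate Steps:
S = 2*I*√1705 (S = √(-4520 + (-1310 - 990)) = √(-4520 - 2300) = √(-6820) = 2*I*√1705 ≈ 82.583*I)
1/S = 1/(2*I*√1705) = -I*√1705/3410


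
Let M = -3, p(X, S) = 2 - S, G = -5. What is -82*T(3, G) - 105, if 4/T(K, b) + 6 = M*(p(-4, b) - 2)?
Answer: -1877/21 ≈ -89.381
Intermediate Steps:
T(K, b) = 4/(-6 + 3*b) (T(K, b) = 4/(-6 - 3*((2 - b) - 2)) = 4/(-6 - (-3)*b) = 4/(-6 + 3*b))
-82*T(3, G) - 105 = -328/(3*(-2 - 5)) - 105 = -328/(3*(-7)) - 105 = -328*(-1)/(3*7) - 105 = -82*(-4/21) - 105 = 328/21 - 105 = -1877/21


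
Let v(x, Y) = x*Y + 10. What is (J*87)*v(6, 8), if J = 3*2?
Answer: 30276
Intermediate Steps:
J = 6
v(x, Y) = 10 + Y*x (v(x, Y) = Y*x + 10 = 10 + Y*x)
(J*87)*v(6, 8) = (6*87)*(10 + 8*6) = 522*(10 + 48) = 522*58 = 30276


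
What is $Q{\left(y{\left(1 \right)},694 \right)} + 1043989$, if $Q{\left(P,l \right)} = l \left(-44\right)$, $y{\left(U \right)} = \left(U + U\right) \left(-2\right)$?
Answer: $1013453$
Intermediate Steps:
$y{\left(U \right)} = - 4 U$ ($y{\left(U \right)} = 2 U \left(-2\right) = - 4 U$)
$Q{\left(P,l \right)} = - 44 l$
$Q{\left(y{\left(1 \right)},694 \right)} + 1043989 = \left(-44\right) 694 + 1043989 = -30536 + 1043989 = 1013453$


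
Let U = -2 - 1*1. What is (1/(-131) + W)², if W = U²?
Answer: 1387684/17161 ≈ 80.863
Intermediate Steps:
U = -3 (U = -2 - 1 = -3)
W = 9 (W = (-3)² = 9)
(1/(-131) + W)² = (1/(-131) + 9)² = (-1/131 + 9)² = (1178/131)² = 1387684/17161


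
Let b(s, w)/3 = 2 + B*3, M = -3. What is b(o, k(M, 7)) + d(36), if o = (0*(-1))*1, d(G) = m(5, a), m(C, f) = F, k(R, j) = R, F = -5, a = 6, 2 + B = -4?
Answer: -53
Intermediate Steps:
B = -6 (B = -2 - 4 = -6)
m(C, f) = -5
d(G) = -5
o = 0 (o = 0*1 = 0)
b(s, w) = -48 (b(s, w) = 3*(2 - 6*3) = 3*(2 - 18) = 3*(-16) = -48)
b(o, k(M, 7)) + d(36) = -48 - 5 = -53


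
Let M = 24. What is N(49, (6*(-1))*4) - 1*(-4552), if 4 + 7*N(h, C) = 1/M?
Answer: 764641/168 ≈ 4551.4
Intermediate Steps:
N(h, C) = -95/168 (N(h, C) = -4/7 + (1/7)/24 = -4/7 + (1/7)*(1/24) = -4/7 + 1/168 = -95/168)
N(49, (6*(-1))*4) - 1*(-4552) = -95/168 - 1*(-4552) = -95/168 + 4552 = 764641/168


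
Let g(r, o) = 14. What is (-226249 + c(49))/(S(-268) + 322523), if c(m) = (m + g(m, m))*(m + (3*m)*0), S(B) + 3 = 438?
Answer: -111581/161479 ≈ -0.69099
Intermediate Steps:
S(B) = 435 (S(B) = -3 + 438 = 435)
c(m) = m*(14 + m) (c(m) = (m + 14)*(m + (3*m)*0) = (14 + m)*(m + 0) = (14 + m)*m = m*(14 + m))
(-226249 + c(49))/(S(-268) + 322523) = (-226249 + 49*(14 + 49))/(435 + 322523) = (-226249 + 49*63)/322958 = (-226249 + 3087)*(1/322958) = -223162*1/322958 = -111581/161479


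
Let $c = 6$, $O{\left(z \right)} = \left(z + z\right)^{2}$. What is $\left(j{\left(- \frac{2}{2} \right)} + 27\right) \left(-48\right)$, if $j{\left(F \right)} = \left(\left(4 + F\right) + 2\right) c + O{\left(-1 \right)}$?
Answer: $-2928$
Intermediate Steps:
$O{\left(z \right)} = 4 z^{2}$ ($O{\left(z \right)} = \left(2 z\right)^{2} = 4 z^{2}$)
$j{\left(F \right)} = 40 + 6 F$ ($j{\left(F \right)} = \left(\left(4 + F\right) + 2\right) 6 + 4 \left(-1\right)^{2} = \left(6 + F\right) 6 + 4 \cdot 1 = \left(36 + 6 F\right) + 4 = 40 + 6 F$)
$\left(j{\left(- \frac{2}{2} \right)} + 27\right) \left(-48\right) = \left(\left(40 + 6 \left(- \frac{2}{2}\right)\right) + 27\right) \left(-48\right) = \left(\left(40 + 6 \left(\left(-2\right) \frac{1}{2}\right)\right) + 27\right) \left(-48\right) = \left(\left(40 + 6 \left(-1\right)\right) + 27\right) \left(-48\right) = \left(\left(40 - 6\right) + 27\right) \left(-48\right) = \left(34 + 27\right) \left(-48\right) = 61 \left(-48\right) = -2928$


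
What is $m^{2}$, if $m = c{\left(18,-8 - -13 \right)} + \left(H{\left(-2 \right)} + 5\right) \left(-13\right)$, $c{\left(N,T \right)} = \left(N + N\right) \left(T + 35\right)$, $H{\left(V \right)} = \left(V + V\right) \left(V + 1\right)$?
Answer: $1750329$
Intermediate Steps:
$H{\left(V \right)} = 2 V \left(1 + V\right)$
$c{\left(N,T \right)} = 2 N \left(35 + T\right)$
$m = 1323$ ($m = 2 \cdot 18 \left(35 - -5\right) + \left(2 \left(-2\right) \left(1 - 2\right) + 5\right) \left(-13\right) = 2 \cdot 18 \left(35 + \left(-8 + 13\right)\right) + \left(2 \left(-2\right) \left(-1\right) + 5\right) \left(-13\right) = 2 \cdot 18 \left(35 + 5\right) + \left(4 + 5\right) \left(-13\right) = 2 \cdot 18 \cdot 40 + 9 \left(-13\right) = 1440 - 117 = 1323$)
$m^{2} = 1323^{2} = 1750329$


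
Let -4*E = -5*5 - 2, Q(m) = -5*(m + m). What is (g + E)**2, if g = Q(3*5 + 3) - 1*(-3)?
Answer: 463761/16 ≈ 28985.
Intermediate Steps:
Q(m) = -10*m
E = 27/4 (E = -(-5*5 - 2)/4 = -(-25 - 2)/4 = -1/4*(-27) = 27/4 ≈ 6.7500)
g = -177 (g = -10*(3*5 + 3) - 1*(-3) = -10*(15 + 3) + 3 = -10*18 + 3 = -180 + 3 = -177)
(g + E)**2 = (-177 + 27/4)**2 = (-681/4)**2 = 463761/16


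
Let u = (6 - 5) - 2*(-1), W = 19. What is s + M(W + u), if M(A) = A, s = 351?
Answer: 373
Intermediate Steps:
u = 3 (u = 1 + 2 = 3)
s + M(W + u) = 351 + (19 + 3) = 351 + 22 = 373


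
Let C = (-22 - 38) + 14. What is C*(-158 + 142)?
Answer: 736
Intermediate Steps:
C = -46 (C = -60 + 14 = -46)
C*(-158 + 142) = -46*(-158 + 142) = -46*(-16) = 736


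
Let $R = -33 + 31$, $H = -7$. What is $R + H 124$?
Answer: $-870$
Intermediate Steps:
$R = -2$
$R + H 124 = -2 - 868 = -870$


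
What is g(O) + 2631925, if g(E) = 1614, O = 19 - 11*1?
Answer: 2633539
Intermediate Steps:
O = 8 (O = 19 - 11 = 8)
g(O) + 2631925 = 1614 + 2631925 = 2633539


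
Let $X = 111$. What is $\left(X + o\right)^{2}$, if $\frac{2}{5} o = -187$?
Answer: $\frac{508369}{4} \approx 1.2709 \cdot 10^{5}$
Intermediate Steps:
$o = - \frac{935}{2}$ ($o = \frac{5}{2} \left(-187\right) = - \frac{935}{2} \approx -467.5$)
$\left(X + o\right)^{2} = \left(111 - \frac{935}{2}\right)^{2} = \left(- \frac{713}{2}\right)^{2} = \frac{508369}{4}$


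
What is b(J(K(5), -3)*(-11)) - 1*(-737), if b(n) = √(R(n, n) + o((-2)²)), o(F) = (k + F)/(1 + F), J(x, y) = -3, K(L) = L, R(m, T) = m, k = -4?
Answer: 737 + √33 ≈ 742.74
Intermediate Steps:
o(F) = (-4 + F)/(1 + F)
b(n) = √n (b(n) = √(n + (-4 + (-2)²)/(1 + (-2)²)) = √(n + (-4 + 4)/(1 + 4)) = √(n + 0/5) = √(n + (⅕)*0) = √(n + 0) = √n)
b(J(K(5), -3)*(-11)) - 1*(-737) = √(-3*(-11)) - 1*(-737) = √33 + 737 = 737 + √33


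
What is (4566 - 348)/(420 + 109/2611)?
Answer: 11013198/1096729 ≈ 10.042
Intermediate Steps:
(4566 - 348)/(420 + 109/2611) = 4218/(420 + 109*(1/2611)) = 4218/(420 + 109/2611) = 4218/(1096729/2611) = 4218*(2611/1096729) = 11013198/1096729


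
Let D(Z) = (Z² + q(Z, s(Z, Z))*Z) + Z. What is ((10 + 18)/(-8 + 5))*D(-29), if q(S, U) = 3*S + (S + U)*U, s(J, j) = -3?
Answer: -15428/3 ≈ -5142.7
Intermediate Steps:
q(S, U) = 3*S + U*(S + U)
D(Z) = Z² + 10*Z (D(Z) = (Z² + ((-3)² + 3*Z + Z*(-3))*Z) + Z = (Z² + (9 + 3*Z - 3*Z)*Z) + Z = (Z² + 9*Z) + Z = Z² + 10*Z)
((10 + 18)/(-8 + 5))*D(-29) = ((10 + 18)/(-8 + 5))*(-29*(10 - 29)) = (28/(-3))*(-29*(-19)) = (28*(-⅓))*551 = -28/3*551 = -15428/3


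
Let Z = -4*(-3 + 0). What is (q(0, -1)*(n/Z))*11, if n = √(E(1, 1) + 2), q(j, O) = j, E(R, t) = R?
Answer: 0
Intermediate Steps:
Z = 12 (Z = -4*(-3) = 12)
n = √3 (n = √(1 + 2) = √3 ≈ 1.7320)
(q(0, -1)*(n/Z))*11 = (0*(√3/12))*11 = 0*11 = 0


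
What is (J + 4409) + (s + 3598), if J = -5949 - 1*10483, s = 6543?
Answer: -1882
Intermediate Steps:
J = -16432 (J = -5949 - 10483 = -16432)
(J + 4409) + (s + 3598) = (-16432 + 4409) + (6543 + 3598) = -12023 + 10141 = -1882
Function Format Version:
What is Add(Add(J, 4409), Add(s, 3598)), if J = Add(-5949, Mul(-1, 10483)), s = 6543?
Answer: -1882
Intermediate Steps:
J = -16432 (J = Add(-5949, -10483) = -16432)
Add(Add(J, 4409), Add(s, 3598)) = Add(Add(-16432, 4409), Add(6543, 3598)) = Add(-12023, 10141) = -1882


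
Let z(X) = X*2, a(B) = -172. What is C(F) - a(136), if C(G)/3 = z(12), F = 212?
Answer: 244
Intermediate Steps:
z(X) = 2*X
C(G) = 72 (C(G) = 3*(2*12) = 3*24 = 72)
C(F) - a(136) = 72 - 1*(-172) = 72 + 172 = 244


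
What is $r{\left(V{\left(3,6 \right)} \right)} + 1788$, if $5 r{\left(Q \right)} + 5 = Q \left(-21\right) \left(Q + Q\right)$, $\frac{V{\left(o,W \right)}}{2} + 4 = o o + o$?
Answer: $- \frac{1817}{5} \approx -363.4$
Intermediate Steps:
$V{\left(o,W \right)} = -8 + 2 o + 2 o^{2}$ ($V{\left(o,W \right)} = -8 + 2 \left(o o + o\right) = -8 + 2 \left(o^{2} + o\right) = -8 + 2 \left(o + o^{2}\right) = -8 + \left(2 o + 2 o^{2}\right) = -8 + 2 o + 2 o^{2}$)
$r{\left(Q \right)} = -1 - \frac{42 Q^{2}}{5}$ ($r{\left(Q \right)} = -1 + \frac{Q \left(-21\right) \left(Q + Q\right)}{5} = -1 + \frac{- 21 Q 2 Q}{5} = -1 + \frac{\left(-42\right) Q^{2}}{5} = -1 - \frac{42 Q^{2}}{5}$)
$r{\left(V{\left(3,6 \right)} \right)} + 1788 = \left(-1 - \frac{42 \left(-8 + 2 \cdot 3 + 2 \cdot 3^{2}\right)^{2}}{5}\right) + 1788 = \left(-1 - \frac{42 \left(-8 + 6 + 2 \cdot 9\right)^{2}}{5}\right) + 1788 = \left(-1 - \frac{42 \left(-8 + 6 + 18\right)^{2}}{5}\right) + 1788 = \left(-1 - \frac{42 \cdot 16^{2}}{5}\right) + 1788 = \left(-1 - \frac{10752}{5}\right) + 1788 = - \frac{10757}{5} + 1788 = - \frac{1817}{5}$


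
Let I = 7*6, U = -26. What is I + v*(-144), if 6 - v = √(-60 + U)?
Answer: -822 + 144*I*√86 ≈ -822.0 + 1335.4*I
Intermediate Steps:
v = 6 - I*√86 (v = 6 - √(-60 - 26) = 6 - √(-86) = 6 - I*√86 ≈ 6.0 - 9.2736*I)
I = 42
I + v*(-144) = 42 + (6 - I*√86)*(-144) = 42 + (-864 + 144*I*√86) = -822 + 144*I*√86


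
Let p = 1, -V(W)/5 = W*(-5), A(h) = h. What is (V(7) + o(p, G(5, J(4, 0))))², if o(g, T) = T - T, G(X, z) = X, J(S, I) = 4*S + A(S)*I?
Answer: 30625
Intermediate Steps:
V(W) = 25*W (V(W) = -5*W*(-5) = -(-25)*W = 25*W)
J(S, I) = 4*S + I*S (J(S, I) = 4*S + S*I = 4*S + I*S)
o(g, T) = 0
(V(7) + o(p, G(5, J(4, 0))))² = (25*7 + 0)² = (175 + 0)² = 175² = 30625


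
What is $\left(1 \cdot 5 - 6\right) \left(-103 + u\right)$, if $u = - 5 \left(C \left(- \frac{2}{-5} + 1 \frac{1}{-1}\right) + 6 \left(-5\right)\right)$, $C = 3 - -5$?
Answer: $-71$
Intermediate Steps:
$C = 8$ ($C = 3 + 5 = 8$)
$u = 174$ ($u = - 5 \left(8 \left(- \frac{2}{-5} + 1 \frac{1}{-1}\right) + 6 \left(-5\right)\right) = - 5 \left(8 \left(\left(-2\right) \left(- \frac{1}{5}\right) + 1 \left(-1\right)\right) - 30\right) = - 5 \left(8 \left(\frac{2}{5} - 1\right) - 30\right) = - 5 \left(8 \left(- \frac{3}{5}\right) - 30\right) = - 5 \left(- \frac{24}{5} - 30\right) = \left(-5\right) \left(- \frac{174}{5}\right) = 174$)
$\left(1 \cdot 5 - 6\right) \left(-103 + u\right) = \left(1 \cdot 5 - 6\right) \left(-103 + 174\right) = \left(5 - 6\right) 71 = \left(-1\right) 71 = -71$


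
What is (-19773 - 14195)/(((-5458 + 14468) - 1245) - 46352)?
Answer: 33968/38587 ≈ 0.88030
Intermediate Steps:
(-19773 - 14195)/(((-5458 + 14468) - 1245) - 46352) = -33968/((9010 - 1245) - 46352) = -33968/(7765 - 46352) = -33968/(-38587) = -33968*(-1/38587) = 33968/38587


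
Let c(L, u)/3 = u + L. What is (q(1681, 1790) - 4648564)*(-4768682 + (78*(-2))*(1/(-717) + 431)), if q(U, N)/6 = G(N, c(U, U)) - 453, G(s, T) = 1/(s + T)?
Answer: 15960984580142285775/709591 ≈ 2.2493e+13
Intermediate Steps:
c(L, u) = 3*L + 3*u (c(L, u) = 3*(u + L) = 3*(L + u) = 3*L + 3*u)
G(s, T) = 1/(T + s)
q(U, N) = -2718 + 6/(N + 6*U) (q(U, N) = 6*(1/((3*U + 3*U) + N) - 453) = 6*(1/(6*U + N) - 453) = 6*(1/(N + 6*U) - 453) = 6*(-453 + 1/(N + 6*U)) = -2718 + 6/(N + 6*U))
(q(1681, 1790) - 4648564)*(-4768682 + (78*(-2))*(1/(-717) + 431)) = (6*(1 - 2718*1681 - 453*1790)/(1790 + 6*1681) - 4648564)*(-4768682 + (78*(-2))*(1/(-717) + 431)) = (6*(1 - 4568958 - 810870)/(1790 + 10086) - 4648564)*(-4768682 - 156*(-1/717 + 431)) = (6*(-5379827)/11876 - 4648564)*(-4768682 - 156*309026/717) = (6*(1/11876)*(-5379827) - 4648564)*(-4768682 - 16069352/239) = (-16139481/5938 - 4648564)*(-1155784350/239) = -27619312513/5938*(-1155784350/239) = 15960984580142285775/709591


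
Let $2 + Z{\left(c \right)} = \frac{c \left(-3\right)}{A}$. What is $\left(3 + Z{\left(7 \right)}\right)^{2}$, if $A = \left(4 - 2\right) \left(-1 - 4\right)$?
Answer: $\frac{961}{100} \approx 9.61$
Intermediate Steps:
$A = -10$ ($A = 2 \left(-5\right) = -10$)
$Z{\left(c \right)} = -2 + \frac{3 c}{10}$ ($Z{\left(c \right)} = -2 + \frac{c \left(-3\right)}{-10} = -2 + - 3 c \left(- \frac{1}{10}\right) = -2 + \frac{3 c}{10}$)
$\left(3 + Z{\left(7 \right)}\right)^{2} = \left(3 + \left(-2 + \frac{3}{10} \cdot 7\right)\right)^{2} = \left(3 + \left(-2 + \frac{21}{10}\right)\right)^{2} = \left(3 + \frac{1}{10}\right)^{2} = \left(\frac{31}{10}\right)^{2} = \frac{961}{100}$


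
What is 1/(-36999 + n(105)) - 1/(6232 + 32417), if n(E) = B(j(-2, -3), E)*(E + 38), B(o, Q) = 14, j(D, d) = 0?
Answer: -73646/1352599053 ≈ -5.4448e-5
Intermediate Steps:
n(E) = 532 + 14*E (n(E) = 14*(E + 38) = 14*(38 + E) = 532 + 14*E)
1/(-36999 + n(105)) - 1/(6232 + 32417) = 1/(-36999 + (532 + 14*105)) - 1/(6232 + 32417) = 1/(-36999 + (532 + 1470)) - 1/38649 = 1/(-36999 + 2002) - 1*1/38649 = 1/(-34997) - 1/38649 = -1/34997 - 1/38649 = -73646/1352599053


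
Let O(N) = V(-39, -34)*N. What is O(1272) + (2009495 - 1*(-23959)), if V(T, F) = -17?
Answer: 2011830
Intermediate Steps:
O(N) = -17*N
O(1272) + (2009495 - 1*(-23959)) = -17*1272 + (2009495 - 1*(-23959)) = -21624 + (2009495 + 23959) = -21624 + 2033454 = 2011830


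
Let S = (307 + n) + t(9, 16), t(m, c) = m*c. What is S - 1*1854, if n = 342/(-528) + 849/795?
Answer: -32708161/23320 ≈ -1402.6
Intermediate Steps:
t(m, c) = c*m
n = 9799/23320 (n = 342*(-1/528) + 849*(1/795) = -57/88 + 283/265 = 9799/23320 ≈ 0.42020)
S = 10527119/23320 (S = (307 + 9799/23320) + 16*9 = 7169039/23320 + 144 = 10527119/23320 ≈ 451.42)
S - 1*1854 = 10527119/23320 - 1*1854 = 10527119/23320 - 1854 = -32708161/23320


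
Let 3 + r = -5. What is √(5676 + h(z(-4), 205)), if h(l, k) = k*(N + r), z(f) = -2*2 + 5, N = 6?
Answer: √5266 ≈ 72.567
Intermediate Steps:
r = -8 (r = -3 - 5 = -8)
z(f) = 1 (z(f) = -4 + 5 = 1)
h(l, k) = -2*k (h(l, k) = k*(6 - 8) = k*(-2) = -2*k)
√(5676 + h(z(-4), 205)) = √(5676 - 2*205) = √(5676 - 410) = √5266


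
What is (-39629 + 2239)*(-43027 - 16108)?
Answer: 2211057650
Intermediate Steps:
(-39629 + 2239)*(-43027 - 16108) = -37390*(-59135) = 2211057650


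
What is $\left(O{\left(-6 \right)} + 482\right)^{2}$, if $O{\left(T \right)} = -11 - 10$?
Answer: $212521$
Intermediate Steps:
$O{\left(T \right)} = -21$ ($O{\left(T \right)} = -11 - 10 = -21$)
$\left(O{\left(-6 \right)} + 482\right)^{2} = \left(-21 + 482\right)^{2} = 461^{2} = 212521$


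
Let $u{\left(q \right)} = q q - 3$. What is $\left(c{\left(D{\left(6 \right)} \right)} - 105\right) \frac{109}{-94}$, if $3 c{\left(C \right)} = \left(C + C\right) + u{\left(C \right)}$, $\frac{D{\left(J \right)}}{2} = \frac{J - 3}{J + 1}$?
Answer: $\frac{280893}{2303} \approx 121.97$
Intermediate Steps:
$u{\left(q \right)} = -3 + q^{2}$ ($u{\left(q \right)} = q^{2} - 3 = -3 + q^{2}$)
$D{\left(J \right)} = \frac{2 \left(-3 + J\right)}{1 + J}$ ($D{\left(J \right)} = 2 \frac{J - 3}{J + 1} = 2 \frac{-3 + J}{1 + J} = \frac{2 \left(-3 + J\right)}{1 + J}$)
$c{\left(C \right)} = -1 + \frac{C^{2}}{3} + \frac{2 C}{3}$ ($c{\left(C \right)} = \frac{\left(C + C\right) + \left(-3 + C^{2}\right)}{3} = \frac{2 C + \left(-3 + C^{2}\right)}{3} = \frac{-3 + C^{2} + 2 C}{3} = -1 + \frac{C^{2}}{3} + \frac{2 C}{3}$)
$\left(c{\left(D{\left(6 \right)} \right)} - 105\right) \frac{109}{-94} = \left(\left(-1 + \frac{\left(\frac{2 \left(-3 + 6\right)}{1 + 6}\right)^{2}}{3} + \frac{2 \frac{2 \left(-3 + 6\right)}{1 + 6}}{3}\right) - 105\right) \frac{109}{-94} = \left(\left(-1 + \frac{\left(2 \cdot \frac{1}{7} \cdot 3\right)^{2}}{3} + \frac{2 \cdot 2 \cdot \frac{1}{7} \cdot 3}{3}\right) - 105\right) 109 \left(- \frac{1}{94}\right) = \left(\left(-1 + \frac{\left(2 \cdot \frac{1}{7} \cdot 3\right)^{2}}{3} + \frac{2 \cdot 2 \cdot \frac{1}{7} \cdot 3}{3}\right) - 105\right) \left(- \frac{109}{94}\right) = \left(\left(-1 + \frac{\left(\frac{6}{7}\right)^{2}}{3} + \frac{2}{3} \cdot \frac{6}{7}\right) - 105\right) \left(- \frac{109}{94}\right) = \left(\left(-1 + \frac{1}{3} \cdot \frac{36}{49} + \frac{4}{7}\right) - 105\right) \left(- \frac{109}{94}\right) = \left(\left(-1 + \frac{12}{49} + \frac{4}{7}\right) - 105\right) \left(- \frac{109}{94}\right) = \left(- \frac{9}{49} - 105\right) \left(- \frac{109}{94}\right) = \left(- \frac{5154}{49}\right) \left(- \frac{109}{94}\right) = \frac{280893}{2303}$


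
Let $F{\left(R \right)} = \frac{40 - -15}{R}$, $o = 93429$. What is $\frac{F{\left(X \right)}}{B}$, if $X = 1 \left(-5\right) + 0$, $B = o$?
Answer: $- \frac{11}{93429} \approx -0.00011774$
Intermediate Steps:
$B = 93429$
$X = -5$ ($X = -5 + 0 = -5$)
$F{\left(R \right)} = \frac{55}{R}$ ($F{\left(R \right)} = \frac{40 + 15}{R} = \frac{55}{R}$)
$\frac{F{\left(X \right)}}{B} = \frac{55 \frac{1}{-5}}{93429} = 55 \left(- \frac{1}{5}\right) \frac{1}{93429} = \left(-11\right) \frac{1}{93429} = - \frac{11}{93429}$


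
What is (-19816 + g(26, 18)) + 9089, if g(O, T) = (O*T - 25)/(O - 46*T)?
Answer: -8603497/802 ≈ -10728.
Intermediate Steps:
g(O, T) = (-25 + O*T)/(O - 46*T)
(-19816 + g(26, 18)) + 9089 = (-19816 + (-25 + 26*18)/(26 - 46*18)) + 9089 = (-19816 + (-25 + 468)/(26 - 828)) + 9089 = (-19816 + 443/(-802)) + 9089 = (-19816 - 1/802*443) + 9089 = (-19816 - 443/802) + 9089 = -15892875/802 + 9089 = -8603497/802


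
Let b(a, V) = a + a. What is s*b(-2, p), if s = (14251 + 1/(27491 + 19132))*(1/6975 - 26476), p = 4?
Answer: 490797259698372104/325195425 ≈ 1.5092e+9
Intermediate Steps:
b(a, V) = 2*a
s = -122699314924593026/325195425 (s = (14251 + 1/46623)*(1/6975 - 26476) = (14251 + 1/46623)*(-184670099/6975) = (664424374/46623)*(-184670099/6975) = -122699314924593026/325195425 ≈ -3.7731e+8)
s*b(-2, p) = -245398629849186052*(-2)/325195425 = -122699314924593026/325195425*(-4) = 490797259698372104/325195425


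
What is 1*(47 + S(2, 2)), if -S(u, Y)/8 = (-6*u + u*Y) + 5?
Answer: 71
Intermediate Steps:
S(u, Y) = -40 + 48*u - 8*Y*u (S(u, Y) = -8*((-6*u + u*Y) + 5) = -8*((-6*u + Y*u) + 5) = -8*(5 - 6*u + Y*u) = -40 + 48*u - 8*Y*u)
1*(47 + S(2, 2)) = 1*(47 + (-40 + 48*2 - 8*2*2)) = 1*(47 + (-40 + 96 - 32)) = 1*(47 + 24) = 1*71 = 71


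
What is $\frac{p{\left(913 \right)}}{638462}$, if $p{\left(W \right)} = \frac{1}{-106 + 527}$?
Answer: $\frac{1}{268792502} \approx 3.7203 \cdot 10^{-9}$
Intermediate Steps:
$p{\left(W \right)} = \frac{1}{421}$
$\frac{p{\left(913 \right)}}{638462} = \frac{1}{421 \cdot 638462} = \frac{1}{421} \cdot \frac{1}{638462} = \frac{1}{268792502}$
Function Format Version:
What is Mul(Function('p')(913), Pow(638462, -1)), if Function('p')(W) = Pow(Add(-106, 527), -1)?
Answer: Rational(1, 268792502) ≈ 3.7203e-9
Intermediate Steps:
Function('p')(W) = Rational(1, 421) (Function('p')(W) = Pow(421, -1) = Rational(1, 421))
Mul(Function('p')(913), Pow(638462, -1)) = Mul(Rational(1, 421), Pow(638462, -1)) = Mul(Rational(1, 421), Rational(1, 638462)) = Rational(1, 268792502)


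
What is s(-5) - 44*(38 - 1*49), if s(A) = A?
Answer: 479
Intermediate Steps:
s(-5) - 44*(38 - 1*49) = -5 - 44*(38 - 1*49) = -5 - 44*(38 - 49) = -5 - 44*(-11) = -5 + 484 = 479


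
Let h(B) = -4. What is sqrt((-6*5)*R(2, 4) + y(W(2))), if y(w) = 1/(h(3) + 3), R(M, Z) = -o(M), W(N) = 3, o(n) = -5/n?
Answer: 2*I*sqrt(19) ≈ 8.7178*I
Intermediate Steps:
R(M, Z) = 5/M (R(M, Z) = -(-5)/M = 5/M)
y(w) = -1 (y(w) = 1/(-4 + 3) = 1/(-1) = -1)
sqrt((-6*5)*R(2, 4) + y(W(2))) = sqrt((-6*5)*(5/2) - 1) = sqrt(-150/2 - 1) = sqrt(-30*5/2 - 1) = sqrt(-75 - 1) = sqrt(-76) = 2*I*sqrt(19)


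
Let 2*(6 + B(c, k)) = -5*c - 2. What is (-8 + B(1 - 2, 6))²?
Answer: 625/4 ≈ 156.25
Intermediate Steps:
B(c, k) = -7 - 5*c/2 (B(c, k) = -6 + (-5*c - 2)/2 = -6 + (-2 - 5*c)/2 = -6 + (-1 - 5*c/2) = -7 - 5*c/2)
(-8 + B(1 - 2, 6))² = (-8 + (-7 - 5*(1 - 2)/2))² = (-8 + (-7 - 5/2*(-1)))² = (-8 + (-7 + 5/2))² = (-8 - 9/2)² = (-25/2)² = 625/4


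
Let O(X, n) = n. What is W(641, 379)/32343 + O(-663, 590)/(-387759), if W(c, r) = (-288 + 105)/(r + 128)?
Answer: -1082857943/706492632651 ≈ -0.0015327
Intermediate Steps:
W(c, r) = -183/(128 + r)
W(641, 379)/32343 + O(-663, 590)/(-387759) = -183/(128 + 379)/32343 + 590/(-387759) = -183/507*(1/32343) + 590*(-1/387759) = -183*1/507*(1/32343) - 590/387759 = -61/169*1/32343 - 590/387759 = -61/5465967 - 590/387759 = -1082857943/706492632651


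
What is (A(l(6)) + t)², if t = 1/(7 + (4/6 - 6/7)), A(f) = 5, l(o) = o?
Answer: 541696/20449 ≈ 26.490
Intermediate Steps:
t = 21/143 (t = 1/(7 + (4*(⅙) - 6*⅐)) = 1/(7 + (⅔ - 6/7)) = 1/(7 - 4/21) = 1/(143/21) = 21/143 ≈ 0.14685)
(A(l(6)) + t)² = (5 + 21/143)² = (736/143)² = 541696/20449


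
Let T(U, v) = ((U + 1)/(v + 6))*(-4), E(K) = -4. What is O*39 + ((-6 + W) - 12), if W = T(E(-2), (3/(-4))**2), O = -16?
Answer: -22406/35 ≈ -640.17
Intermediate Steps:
T(U, v) = -4*(1 + U)/(6 + v) (T(U, v) = ((1 + U)/(6 + v))*(-4) = -4*(1 + U)/(6 + v))
W = 64/35 (W = 4*(-1 - 1*(-4))/(6 + (3/(-4))**2) = 4*(-1 + 4)/(6 + (3*(-1/4))**2) = 4*3/(6 + (-3/4)**2) = 4*3/(6 + 9/16) = 4*3/(105/16) = 4*(16/105)*3 = 64/35 ≈ 1.8286)
O*39 + ((-6 + W) - 12) = -16*39 + ((-6 + 64/35) - 12) = -624 + (-146/35 - 12) = -624 - 566/35 = -22406/35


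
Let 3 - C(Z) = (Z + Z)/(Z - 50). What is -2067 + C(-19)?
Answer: -142454/69 ≈ -2064.6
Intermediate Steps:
C(Z) = 3 - 2*Z/(-50 + Z) (C(Z) = 3 - (Z + Z)/(Z - 50) = 3 - 2*Z/(-50 + Z))
-2067 + C(-19) = -2067 + (-150 - 19)/(-50 - 19) = -2067 - 169/(-69) = -2067 - 1/69*(-169) = -2067 + 169/69 = -142454/69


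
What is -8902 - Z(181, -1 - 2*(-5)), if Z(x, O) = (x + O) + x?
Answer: -9273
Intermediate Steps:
Z(x, O) = O + 2*x (Z(x, O) = (O + x) + x = O + 2*x)
-8902 - Z(181, -1 - 2*(-5)) = -8902 - ((-1 - 2*(-5)) + 2*181) = -8902 - ((-1 + 10) + 362) = -8902 - (9 + 362) = -8902 - 1*371 = -8902 - 371 = -9273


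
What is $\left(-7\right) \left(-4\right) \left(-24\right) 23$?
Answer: $-15456$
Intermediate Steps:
$\left(-7\right) \left(-4\right) \left(-24\right) 23 = 28 \left(-24\right) 23 = \left(-672\right) 23 = -15456$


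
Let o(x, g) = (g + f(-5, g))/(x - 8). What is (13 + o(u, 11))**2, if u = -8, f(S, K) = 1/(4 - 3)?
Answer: 2401/16 ≈ 150.06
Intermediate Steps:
f(S, K) = 1 (f(S, K) = 1/1 = 1)
o(x, g) = (1 + g)/(-8 + x) (o(x, g) = (g + 1)/(x - 8) = (1 + g)/(-8 + x))
(13 + o(u, 11))**2 = (13 + (1 + 11)/(-8 - 8))**2 = (13 + 12/(-16))**2 = (13 - 1/16*12)**2 = (13 - 3/4)**2 = (49/4)**2 = 2401/16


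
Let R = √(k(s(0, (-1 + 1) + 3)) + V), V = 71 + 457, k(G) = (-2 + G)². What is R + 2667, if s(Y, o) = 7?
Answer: 2667 + √553 ≈ 2690.5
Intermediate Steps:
V = 528
R = √553 (R = √((-2 + 7)² + 528) = √(5² + 528) = √(25 + 528) = √553 ≈ 23.516)
R + 2667 = √553 + 2667 = 2667 + √553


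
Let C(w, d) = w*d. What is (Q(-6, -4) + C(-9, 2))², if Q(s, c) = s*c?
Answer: 36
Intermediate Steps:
Q(s, c) = c*s
C(w, d) = d*w
(Q(-6, -4) + C(-9, 2))² = (-4*(-6) + 2*(-9))² = (24 - 18)² = 6² = 36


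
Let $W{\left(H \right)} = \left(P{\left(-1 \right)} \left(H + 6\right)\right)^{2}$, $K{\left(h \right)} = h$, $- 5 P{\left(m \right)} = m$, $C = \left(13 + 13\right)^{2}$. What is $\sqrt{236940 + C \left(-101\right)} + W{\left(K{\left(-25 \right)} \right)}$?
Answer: $\frac{361}{25} + 2 \sqrt{42166} \approx 425.13$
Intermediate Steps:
$C = 676$ ($C = 26^{2} = 676$)
$P{\left(m \right)} = - \frac{m}{5}$
$W{\left(H \right)} = \left(\frac{6}{5} + \frac{H}{5}\right)^{2}$ ($W{\left(H \right)} = \left(\left(- \frac{1}{5}\right) \left(-1\right) \left(H + 6\right)\right)^{2} = \left(\frac{6 + H}{5}\right)^{2} = \left(\frac{6}{5} + \frac{H}{5}\right)^{2}$)
$\sqrt{236940 + C \left(-101\right)} + W{\left(K{\left(-25 \right)} \right)} = \sqrt{236940 + 676 \left(-101\right)} + \frac{\left(6 - 25\right)^{2}}{25} = \sqrt{236940 - 68276} + \frac{\left(-19\right)^{2}}{25} = \sqrt{168664} + \frac{1}{25} \cdot 361 = 2 \sqrt{42166} + \frac{361}{25} = \frac{361}{25} + 2 \sqrt{42166}$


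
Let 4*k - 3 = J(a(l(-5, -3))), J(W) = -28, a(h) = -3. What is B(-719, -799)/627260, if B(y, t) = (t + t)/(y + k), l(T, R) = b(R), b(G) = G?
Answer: 1598/454920315 ≈ 3.5127e-6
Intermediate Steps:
l(T, R) = R
k = -25/4 (k = 3/4 + (1/4)*(-28) = 3/4 - 7 = -25/4 ≈ -6.2500)
B(y, t) = 2*t/(-25/4 + y) (B(y, t) = (t + t)/(y - 25/4) = (2*t)/(-25/4 + y) = 2*t/(-25/4 + y))
B(-719, -799)/627260 = (8*(-799)/(-25 + 4*(-719)))/627260 = (8*(-799)/(-25 - 2876))*(1/627260) = (8*(-799)/(-2901))*(1/627260) = (8*(-799)*(-1/2901))*(1/627260) = (6392/2901)*(1/627260) = 1598/454920315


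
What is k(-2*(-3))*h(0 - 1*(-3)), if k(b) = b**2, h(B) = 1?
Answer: 36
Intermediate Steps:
k(-2*(-3))*h(0 - 1*(-3)) = (-2*(-3))**2*1 = 6**2*1 = 36*1 = 36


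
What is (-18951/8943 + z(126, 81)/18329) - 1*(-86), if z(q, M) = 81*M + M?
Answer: 4602947923/54638749 ≈ 84.243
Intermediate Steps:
z(q, M) = 82*M
(-18951/8943 + z(126, 81)/18329) - 1*(-86) = (-18951/8943 + (82*81)/18329) - 1*(-86) = (-18951*1/8943 + 6642*(1/18329)) + 86 = (-6317/2981 + 6642/18329) + 86 = -95984491/54638749 + 86 = 4602947923/54638749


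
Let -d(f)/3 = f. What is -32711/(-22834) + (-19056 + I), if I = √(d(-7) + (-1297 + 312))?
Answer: -62155999/3262 + 2*I*√241 ≈ -19055.0 + 31.048*I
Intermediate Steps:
d(f) = -3*f
I = 2*I*√241 (I = √(-3*(-7) + (-1297 + 312)) = √(21 - 985) = √(-964) = 2*I*√241 ≈ 31.048*I)
-32711/(-22834) + (-19056 + I) = -32711/(-22834) + (-19056 + 2*I*√241) = -32711*(-1/22834) + (-19056 + 2*I*√241) = 4673/3262 + (-19056 + 2*I*√241) = -62155999/3262 + 2*I*√241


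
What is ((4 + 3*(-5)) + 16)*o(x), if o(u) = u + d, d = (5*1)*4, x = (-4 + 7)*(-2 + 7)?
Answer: 175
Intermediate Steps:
x = 15 (x = 3*5 = 15)
d = 20 (d = 5*4 = 20)
o(u) = 20 + u (o(u) = u + 20 = 20 + u)
((4 + 3*(-5)) + 16)*o(x) = ((4 + 3*(-5)) + 16)*(20 + 15) = ((4 - 15) + 16)*35 = (-11 + 16)*35 = 5*35 = 175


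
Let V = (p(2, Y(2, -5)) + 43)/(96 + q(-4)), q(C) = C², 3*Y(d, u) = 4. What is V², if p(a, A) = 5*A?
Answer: 22201/112896 ≈ 0.19665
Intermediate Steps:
Y(d, u) = 4/3 (Y(d, u) = (⅓)*4 = 4/3)
V = 149/336 (V = (5*(4/3) + 43)/(96 + (-4)²) = (20/3 + 43)/(96 + 16) = (149/3)/112 = (149/3)*(1/112) = 149/336 ≈ 0.44345)
V² = (149/336)² = 22201/112896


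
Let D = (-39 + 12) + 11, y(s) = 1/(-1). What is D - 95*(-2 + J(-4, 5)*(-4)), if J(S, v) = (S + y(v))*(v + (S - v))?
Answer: 7774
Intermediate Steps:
y(s) = -1
D = -16 (D = -27 + 11 = -16)
J(S, v) = S*(-1 + S) (J(S, v) = (S - 1)*(v + (S - v)) = (-1 + S)*S = S*(-1 + S))
D - 95*(-2 + J(-4, 5)*(-4)) = -16 - 95*(-2 - 4*(-1 - 4)*(-4)) = -16 - 95*(-2 - 4*(-5)*(-4)) = -16 - 95*(-2 + 20*(-4)) = -16 - 95*(-2 - 80) = -16 - 95*(-82) = -16 + 7790 = 7774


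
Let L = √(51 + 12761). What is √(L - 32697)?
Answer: √(-32697 + 2*√3203) ≈ 180.51*I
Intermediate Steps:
L = 2*√3203 (L = √12812 = 2*√3203 ≈ 113.19)
√(L - 32697) = √(2*√3203 - 32697) = √(-32697 + 2*√3203)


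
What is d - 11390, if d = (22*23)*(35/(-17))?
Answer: -211340/17 ≈ -12432.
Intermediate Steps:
d = -17710/17 (d = 506*(35*(-1/17)) = 506*(-35/17) = -17710/17 ≈ -1041.8)
d - 11390 = -17710/17 - 11390 = -211340/17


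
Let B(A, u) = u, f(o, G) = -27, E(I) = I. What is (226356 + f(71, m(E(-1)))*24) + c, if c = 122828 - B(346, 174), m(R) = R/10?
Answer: 348362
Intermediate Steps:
m(R) = R/10 (m(R) = R*(⅒) = R/10)
c = 122654 (c = 122828 - 1*174 = 122828 - 174 = 122654)
(226356 + f(71, m(E(-1)))*24) + c = (226356 - 27*24) + 122654 = (226356 - 648) + 122654 = 225708 + 122654 = 348362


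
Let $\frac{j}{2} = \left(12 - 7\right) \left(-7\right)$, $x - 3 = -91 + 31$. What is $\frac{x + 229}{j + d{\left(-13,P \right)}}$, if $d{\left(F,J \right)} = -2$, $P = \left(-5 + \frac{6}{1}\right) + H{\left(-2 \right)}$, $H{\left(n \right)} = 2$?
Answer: $- \frac{43}{18} \approx -2.3889$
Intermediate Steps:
$P = 3$ ($P = \left(-5 + \frac{6}{1}\right) + 2 = \left(-5 + 6 \cdot 1\right) + 2 = \left(-5 + 6\right) + 2 = 1 + 2 = 3$)
$x = -57$ ($x = 3 + \left(-91 + 31\right) = 3 - 60 = -57$)
$j = -70$ ($j = 2 \left(12 - 7\right) \left(-7\right) = 2 \cdot 5 \left(-7\right) = 2 \left(-35\right) = -70$)
$\frac{x + 229}{j + d{\left(-13,P \right)}} = \frac{-57 + 229}{-70 - 2} = \frac{172}{-72} = 172 \left(- \frac{1}{72}\right) = - \frac{43}{18}$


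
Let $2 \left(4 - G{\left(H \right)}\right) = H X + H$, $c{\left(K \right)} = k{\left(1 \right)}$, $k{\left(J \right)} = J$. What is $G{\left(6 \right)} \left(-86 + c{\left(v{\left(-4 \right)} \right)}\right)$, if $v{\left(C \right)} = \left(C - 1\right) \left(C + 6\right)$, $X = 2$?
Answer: $425$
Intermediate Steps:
$v{\left(C \right)} = \left(-1 + C\right) \left(6 + C\right)$
$c{\left(K \right)} = 1$
$G{\left(H \right)} = 4 - \frac{3 H}{2}$ ($G{\left(H \right)} = 4 - \frac{H 2 + H}{2} = 4 - \frac{2 H + H}{2} = 4 - \frac{3 H}{2}$)
$G{\left(6 \right)} \left(-86 + c{\left(v{\left(-4 \right)} \right)}\right) = \left(4 - 9\right) \left(-86 + 1\right) = \left(4 - 9\right) \left(-85\right) = \left(-5\right) \left(-85\right) = 425$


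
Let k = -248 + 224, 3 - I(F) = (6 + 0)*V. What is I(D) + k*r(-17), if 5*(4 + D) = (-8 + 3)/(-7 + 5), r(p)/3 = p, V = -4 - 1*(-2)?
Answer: 1239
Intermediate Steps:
V = -2 (V = -4 + 2 = -2)
r(p) = 3*p
D = -7/2 (D = -4 + ((-8 + 3)/(-7 + 5))/5 = -4 + (-5/(-2))/5 = -4 + (-5*(-1/2))/5 = -4 + (1/5)*(5/2) = -4 + 1/2 = -7/2 ≈ -3.5000)
I(F) = 15 (I(F) = 3 - (6 + 0)*(-2) = 3 - 6*(-2) = 3 - 1*(-12) = 3 + 12 = 15)
k = -24
I(D) + k*r(-17) = 15 - 72*(-17) = 15 - 24*(-51) = 15 + 1224 = 1239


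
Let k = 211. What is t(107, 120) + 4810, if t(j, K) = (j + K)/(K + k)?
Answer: 1592337/331 ≈ 4810.7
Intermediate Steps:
t(j, K) = (K + j)/(211 + K) (t(j, K) = (j + K)/(K + 211) = (K + j)/(211 + K))
t(107, 120) + 4810 = (120 + 107)/(211 + 120) + 4810 = 227/331 + 4810 = 1592337/331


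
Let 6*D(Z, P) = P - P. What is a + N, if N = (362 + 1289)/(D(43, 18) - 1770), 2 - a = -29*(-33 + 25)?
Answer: -408751/1770 ≈ -230.93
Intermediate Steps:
D(Z, P) = 0 (D(Z, P) = (P - P)/6 = (1/6)*0 = 0)
a = -230 (a = 2 - (-29)*(-33 + 25) = 2 - (-29)*(-8) = 2 - 1*232 = 2 - 232 = -230)
N = -1651/1770 (N = (362 + 1289)/(0 - 1770) = 1651/(-1770) = 1651*(-1/1770) = -1651/1770 ≈ -0.93277)
a + N = -230 - 1651/1770 = -408751/1770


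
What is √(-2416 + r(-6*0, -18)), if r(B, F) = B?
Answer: 4*I*√151 ≈ 49.153*I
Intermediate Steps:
√(-2416 + r(-6*0, -18)) = √(-2416 - 6*0) = √(-2416 + 0) = √(-2416) = 4*I*√151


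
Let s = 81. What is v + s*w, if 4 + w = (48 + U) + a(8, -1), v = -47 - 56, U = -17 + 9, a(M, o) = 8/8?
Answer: 2894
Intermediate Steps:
a(M, o) = 1 (a(M, o) = 8*(1/8) = 1)
U = -8
v = -103
w = 37 (w = -4 + ((48 - 8) + 1) = -4 + (40 + 1) = -4 + 41 = 37)
v + s*w = -103 + 81*37 = -103 + 2997 = 2894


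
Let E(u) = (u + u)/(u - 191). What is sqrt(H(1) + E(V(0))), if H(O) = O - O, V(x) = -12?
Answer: 2*sqrt(1218)/203 ≈ 0.34384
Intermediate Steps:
H(O) = 0
E(u) = 2*u/(-191 + u) (E(u) = (2*u)/(-191 + u) = 2*u/(-191 + u))
sqrt(H(1) + E(V(0))) = sqrt(0 + 2*(-12)/(-191 - 12)) = sqrt(0 + 2*(-12)/(-203)) = sqrt(0 + 2*(-12)*(-1/203)) = sqrt(0 + 24/203) = sqrt(24/203) = 2*sqrt(1218)/203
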